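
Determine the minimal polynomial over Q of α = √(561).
m_α(x) = x^2 - 561

α satisfies α^2 - 561 = 0, so x^2 - 561 annihilates α. Since d = 561 is squarefree and ≠ 1, it is not a perfect square in Q, so x^2 - 561 has no rational root and is therefore irreducible over Q (a degree-2 polynomial over a field is irreducible iff it has no root). Hence m_α(x) = x^2 - 561.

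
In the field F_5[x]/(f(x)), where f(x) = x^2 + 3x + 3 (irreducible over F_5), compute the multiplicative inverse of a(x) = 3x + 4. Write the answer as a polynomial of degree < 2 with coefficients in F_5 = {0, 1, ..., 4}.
a(x)^(-1) ≡ x (mod f(x))

Since f is irreducible over F_5, F_5[x]/(f) is a field and a(x) ≠ 0 has an inverse. Apply the extended Euclidean algorithm to f(x) and a(x) in F_5[x]: f(x) = (2x)·a(x) + (3). The last nonzero remainder is the constant 3 = gcd(f, a) in F_5. Back-substituting through the division chain expresses 3 = s(x)·a(x) + t(x)·f(x) with s(x) ≡ 3x (mod f), so (3x)·a(x) ≡ 3 (mod f). Multiplying by 3^(-1) ≡ 2 in F_5 gives a(x)^(-1) ≡ 2·(3x) ≡ x (mod f). Check: (3x + 4)·(x) = 3x^2 + 4x ≡ 1 (mod x^2 + 3x + 3).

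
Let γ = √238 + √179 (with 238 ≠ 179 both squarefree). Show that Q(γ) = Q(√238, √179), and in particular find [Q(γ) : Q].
[Q(γ) : Q] = 4 (equivalently, Q(γ) = Q(√238, √179))

Obviously Q(γ) ⊆ Q(√238, √179), and [Q(√238, √179):Q] = 4 (since 238, 179 are distinct squarefree integers > 1 with 42602 not a perfect square). To show equality we compute the minimal polynomial of γ. From γ = √238 + √179: γ^2 = 238 + 2√(42602) + 179 = 417 + 2√(42602), so γ^2 - 417 = 2√(42602); squaring, (γ^2 - 417)^2 = 4·42602, i.e. γ^4 - 834γ^2 + 173889 - 170408 = 0, i.e. γ^4 - 834γ^2 + 3481 = 0. So γ is a root of x^4 - 834x^2 + 3481. This polynomial is irreducible over Q: it has no rational root (each ±√238 ± √179 is irrational), and any factorization into two quadratics over Q would force √(42602) ∈ Q (pairing opposite roots) or √238, √179 ∈ Q (other pairings), all impossible. Hence [Q(γ):Q] = 4 = [Q(√238, √179):Q], so Q(γ) = Q(√238, √179).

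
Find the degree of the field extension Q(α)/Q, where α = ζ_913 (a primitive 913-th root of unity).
[Q(α):Q] = 820

The minimal polynomial of ζ_913 over Q is the 913-th cyclotomic polynomial Φ_913(x), which is irreducible over Q and has degree φ(913) = 820. Hence [Q(α):Q] = φ(913) = 820.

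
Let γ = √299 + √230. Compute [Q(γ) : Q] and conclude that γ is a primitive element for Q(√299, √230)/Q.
[Q(γ) : Q] = 4 (equivalently, Q(γ) = Q(√299, √230))

Obviously Q(γ) ⊆ Q(√299, √230), and [Q(√299, √230):Q] = 4 (since 299, 230 are distinct squarefree integers > 1 with 68770 not a perfect square). To show equality we compute the minimal polynomial of γ. From γ = √299 + √230: γ^2 = 299 + 2√(68770) + 230 = 529 + 2√(68770), so γ^2 - 529 = 2√(68770); squaring, (γ^2 - 529)^2 = 4·68770, i.e. γ^4 - 1058γ^2 + 279841 - 275080 = 0, i.e. γ^4 - 1058γ^2 + 4761 = 0. So γ is a root of x^4 - 1058x^2 + 4761. This polynomial is irreducible over Q: it has no rational root (each ±√299 ± √230 is irrational), and any factorization into two quadratics over Q would force √(68770) ∈ Q (pairing opposite roots) or √299, √230 ∈ Q (other pairings), all impossible. Hence [Q(γ):Q] = 4 = [Q(√299, √230):Q], so Q(γ) = Q(√299, √230).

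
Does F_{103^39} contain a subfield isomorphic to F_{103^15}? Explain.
No: F_{103^15} is not a subfield of F_{103^39}

F_{p^m} embeds in F_{p^n} iff m | n. Here 15 ∤ 39 (since 39 = 2·15 + 9 with remainder 9 ≠ 0), so F_{103^15} is not a subfield of F_{103^39}. Equivalently: if it were, the tower law would give 15 = [F_{103^15}:F_103] dividing [F_{103^39}:F_103] = 39, contradiction.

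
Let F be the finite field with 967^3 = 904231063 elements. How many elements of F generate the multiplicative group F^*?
There are φ(904231062) = 243378432 primitive elements

F_q^* is cyclic of order q - 1 = 904231062. A cyclic group of order m has exactly φ(m) generators. Here m = 904231062 = 2 · 3^2 · 7 · 23 · 67 · 4657, so the number of primitive elements is φ(904231062) = 243378432.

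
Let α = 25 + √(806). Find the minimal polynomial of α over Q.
m_α(x) = x^2 - 50x - 181

From α - 25 = √(806), squaring gives (α - 25)^2 = 806, i.e. α^2 - 50α + 625 = 806, so α^2 - 50α - 181 = 0. The discriminant of x^2 - 50x - 181 is (-50)^2 - 4·(-181) = 2500 + 724 = 3224, and 4·(806) is not a perfect square in Q since 806 is squarefree and ≠ 1. Hence x^2 - 50x - 181 is irreducible over Q and is the minimal polynomial of α.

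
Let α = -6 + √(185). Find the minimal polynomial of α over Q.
m_α(x) = x^2 + 12x - 149

From α + 6 = √(185), squaring gives (α + 6)^2 = 185, i.e. α^2 + 12α + 36 = 185, so α^2 + 12α - 149 = 0. The discriminant of x^2 + 12x - 149 is (12)^2 - 4·(-149) = 144 + 596 = 740, and 4·(185) is not a perfect square in Q since 185 is squarefree and ≠ 1. Hence x^2 + 12x - 149 is irreducible over Q and is the minimal polynomial of α.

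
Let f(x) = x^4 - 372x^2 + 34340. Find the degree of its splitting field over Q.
[K : Q] = 4

Solving the quadratic in x^2: x^2 = (372 ± √(372^2 - 4·34340))/2 = (372 ± √1024)/2 = (372 ± 32)/2, giving x^2 = 202 or x^2 = 170. So f(x) = (x^2 - 202)(x^2 - 170) and the roots of f are ±√202, ±√170. Hence the splitting field is K = Q(√202, √170). Since 202 and 170 are distinct squarefree integers > 1, their product 34340 is not a perfect square, so √170 ∉ Q(√202). By the tower law [K:Q] = [Q(√202,√170):Q(√202)] · [Q(√202):Q] = 2 · 2 = 4.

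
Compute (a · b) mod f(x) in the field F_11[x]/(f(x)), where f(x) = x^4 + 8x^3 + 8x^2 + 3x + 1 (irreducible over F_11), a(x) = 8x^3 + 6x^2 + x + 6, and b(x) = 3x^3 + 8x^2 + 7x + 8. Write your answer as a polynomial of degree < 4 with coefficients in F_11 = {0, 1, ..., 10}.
a · b ≡ 3x^3 + 8x + 1 (mod f(x))

Multiply in F_11[x]: a(x)·b(x) = (8x^3 + 6x^2 + x + 6)·(3x^3 + 8x^2 + 7x + 8) = 2x^6 + 5x^5 + 8x^4 + 4x^2 + 6x + 4. This has degree ≥ 4, so divide by f(x) over F_11: 2x^6 + 5x^5 + 8x^4 + 4x^2 + 6x + 4 = (2x^2 + 3)·(x^4 + 8x^3 + 8x^2 + 3x + 1) + (3x^3 + 8x + 1). Hence a·b ≡ 3x^3 + 8x + 1 (mod f). (F_11[x]/(f) is a field with 11^4 = 14641 elements since f is irreducible of degree 4.)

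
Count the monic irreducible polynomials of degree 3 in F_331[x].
There are 12088120 monic irreducible polynomials of degree 3 over F_331

Each element of F_{331^3} that lies in no proper subfield is a root of exactly one monic irreducible of degree 3 over F_331, and each such polynomial has 3 distinct roots in F_{331^3}. By Möbius inversion the count is N_331(3) = (1/3) Σ_{d|3} μ(3/d) · 331^d = (1/3)(μ(3)·331^1 + μ(1)·331^3) = 36264360/3 = 12088120.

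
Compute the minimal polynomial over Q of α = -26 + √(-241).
m_α(x) = x^2 + 52x + 917

From α + 26 = √(-241), squaring gives (α + 26)^2 = -241, i.e. α^2 + 52α + 676 = -241, so α^2 + 52α + 917 = 0. The discriminant of x^2 + 52x + 917 is (52)^2 - 4·(917) = 2704 - 3668 = -964, and 4·(-241) is not a perfect square in Q since -241 is squarefree and ≠ 1. Hence x^2 + 52x + 917 is irreducible over Q and is the minimal polynomial of α.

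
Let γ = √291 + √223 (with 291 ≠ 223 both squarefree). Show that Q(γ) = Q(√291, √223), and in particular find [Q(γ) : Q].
[Q(γ) : Q] = 4 (equivalently, Q(γ) = Q(√291, √223))

Obviously Q(γ) ⊆ Q(√291, √223), and [Q(√291, √223):Q] = 4 (since 291, 223 are distinct squarefree integers > 1 with 64893 not a perfect square). To show equality we compute the minimal polynomial of γ. From γ = √291 + √223: γ^2 = 291 + 2√(64893) + 223 = 514 + 2√(64893), so γ^2 - 514 = 2√(64893); squaring, (γ^2 - 514)^2 = 4·64893, i.e. γ^4 - 1028γ^2 + 264196 - 259572 = 0, i.e. γ^4 - 1028γ^2 + 4624 = 0. So γ is a root of x^4 - 1028x^2 + 4624. This polynomial is irreducible over Q: it has no rational root (each ±√291 ± √223 is irrational), and any factorization into two quadratics over Q would force √(64893) ∈ Q (pairing opposite roots) or √291, √223 ∈ Q (other pairings), all impossible. Hence [Q(γ):Q] = 4 = [Q(√291, √223):Q], so Q(γ) = Q(√291, √223).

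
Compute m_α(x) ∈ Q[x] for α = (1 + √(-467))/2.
m_α(x) = x^2 - x + 117

From 2α - 1 = √(-467), squaring gives (2α - 1)^2 = -467, i.e. 4α^2 - 4α + 1 = -467, so α^2 - α + (1 + 467)/4 = 0. Since -467 ≡ 1 (mod 4), (1 + 467)/4 = 117 ∈ Z. The polynomial x^2 - x + 117 has discriminant 1 - 4·(117) = -467, which is not a perfect square in Q (d = -467 is squarefree and ≠ 1), so x^2 - x + 117 is irreducible over Q. It is the minimal polynomial of α.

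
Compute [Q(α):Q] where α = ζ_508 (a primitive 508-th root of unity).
[Q(α):Q] = 252

The minimal polynomial of ζ_508 over Q is the 508-th cyclotomic polynomial Φ_508(x), which is irreducible over Q and has degree φ(508) = 252. Hence [Q(α):Q] = φ(508) = 252.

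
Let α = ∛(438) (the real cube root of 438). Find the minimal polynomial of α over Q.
m_α(x) = x^3 - 438

α satisfies α^3 = 438, so x^3 - 438 annihilates α. By the rational root test, a rational root p/q (in lowest terms) of x^3 - 438 would satisfy p^3 = 438 q^3, forcing q = 1 and p^3 = 438; but 438 is not a perfect cube, contradiction. A monic cubic over Q with no rational root is irreducible (any nontrivial factorization would include a linear factor). Hence x^3 - 438 is the minimal polynomial of α, and in particular [Q(α):Q] = 3.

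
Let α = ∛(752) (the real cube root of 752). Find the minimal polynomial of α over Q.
m_α(x) = x^3 - 752

α satisfies α^3 = 752, so x^3 - 752 annihilates α. By the rational root test, a rational root p/q (in lowest terms) of x^3 - 752 would satisfy p^3 = 752 q^3, forcing q = 1 and p^3 = 752; but 752 is not a perfect cube, contradiction. A monic cubic over Q with no rational root is irreducible (any nontrivial factorization would include a linear factor). Hence x^3 - 752 is the minimal polynomial of α, and in particular [Q(α):Q] = 3.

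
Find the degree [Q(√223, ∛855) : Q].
[Q(√223, ∛855) : Q] = 6

Let L = Q(√223, ∛855). Since Q(√223) ⊂ L and [Q(√223):Q] = 2, the tower law gives 2 | [L:Q]. Likewise Q(∛855) ⊂ L with [Q(∛855):Q] = 3 (because 855 is not a perfect cube), so 3 | [L:Q]. As gcd(2,3) = 1, [L:Q] is divisible by 6. Conversely L is generated over Q by √223 and ∛855, so [L:Q] ≤ 2·3 = 6. Therefore [Q(√223, ∛855) : Q] = 6.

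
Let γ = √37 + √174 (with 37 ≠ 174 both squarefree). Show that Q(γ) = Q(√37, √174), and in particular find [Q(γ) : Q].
[Q(γ) : Q] = 4 (equivalently, Q(γ) = Q(√37, √174))

Obviously Q(γ) ⊆ Q(√37, √174), and [Q(√37, √174):Q] = 4 (since 37, 174 are distinct squarefree integers > 1 with 6438 not a perfect square). To show equality we compute the minimal polynomial of γ. From γ = √37 + √174: γ^2 = 37 + 2√(6438) + 174 = 211 + 2√(6438), so γ^2 - 211 = 2√(6438); squaring, (γ^2 - 211)^2 = 4·6438, i.e. γ^4 - 422γ^2 + 44521 - 25752 = 0, i.e. γ^4 - 422γ^2 + 18769 = 0. So γ is a root of x^4 - 422x^2 + 18769. This polynomial is irreducible over Q: it has no rational root (each ±√37 ± √174 is irrational), and any factorization into two quadratics over Q would force √(6438) ∈ Q (pairing opposite roots) or √37, √174 ∈ Q (other pairings), all impossible. Hence [Q(γ):Q] = 4 = [Q(√37, √174):Q], so Q(γ) = Q(√37, √174).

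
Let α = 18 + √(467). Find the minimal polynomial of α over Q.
m_α(x) = x^2 - 36x - 143

From α - 18 = √(467), squaring gives (α - 18)^2 = 467, i.e. α^2 - 36α + 324 = 467, so α^2 - 36α - 143 = 0. The discriminant of x^2 - 36x - 143 is (-36)^2 - 4·(-143) = 1296 + 572 = 1868, and 4·(467) is not a perfect square in Q since 467 is squarefree and ≠ 1. Hence x^2 - 36x - 143 is irreducible over Q and is the minimal polynomial of α.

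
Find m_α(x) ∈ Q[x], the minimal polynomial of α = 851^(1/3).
m_α(x) = x^3 - 851

α satisfies α^3 = 851, so x^3 - 851 annihilates α. By the rational root test, a rational root p/q (in lowest terms) of x^3 - 851 would satisfy p^3 = 851 q^3, forcing q = 1 and p^3 = 851; but 851 is not a perfect cube, contradiction. A monic cubic over Q with no rational root is irreducible (any nontrivial factorization would include a linear factor). Hence x^3 - 851 is the minimal polynomial of α, and in particular [Q(α):Q] = 3.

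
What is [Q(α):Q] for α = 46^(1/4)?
[Q(α):Q] = 4

α is a root of x^4 - 46. By Eisenstein's criterion at the prime p = 2 (which divides the constant term 46 but p^2 = 4 does not, since 46 is squarefree), x^4 - 46 is irreducible over Q. Hence [Q(α):Q] = 4.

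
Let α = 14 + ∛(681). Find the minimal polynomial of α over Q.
m_α(x) = x^3 - 42x^2 + 588x - 3425

Set β = α - 14 = ∛(681), so β^3 = 681. Then (α - 14)^3 - 681 = 0, i.e. α is a root of g(x) = (x - 14)^3 - 681 = x^3 - 42x^2 + 588x - 3425. Since g(x) = h(x - 14) where h(x) = x^3 - 681, and h is irreducible over Q (because 681 is not a perfect cube, so h has no rational root, and a monic cubic with no rational root is irreducible), g is also irreducible (irreducibility is preserved under the substitution x → x - 14). Hence m_α(x) = x^3 - 42x^2 + 588x - 3425.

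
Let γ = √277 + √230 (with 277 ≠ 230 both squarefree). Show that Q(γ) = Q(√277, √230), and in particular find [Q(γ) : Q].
[Q(γ) : Q] = 4 (equivalently, Q(γ) = Q(√277, √230))

Obviously Q(γ) ⊆ Q(√277, √230), and [Q(√277, √230):Q] = 4 (since 277, 230 are distinct squarefree integers > 1 with 63710 not a perfect square). To show equality we compute the minimal polynomial of γ. From γ = √277 + √230: γ^2 = 277 + 2√(63710) + 230 = 507 + 2√(63710), so γ^2 - 507 = 2√(63710); squaring, (γ^2 - 507)^2 = 4·63710, i.e. γ^4 - 1014γ^2 + 257049 - 254840 = 0, i.e. γ^4 - 1014γ^2 + 2209 = 0. So γ is a root of x^4 - 1014x^2 + 2209. This polynomial is irreducible over Q: it has no rational root (each ±√277 ± √230 is irrational), and any factorization into two quadratics over Q would force √(63710) ∈ Q (pairing opposite roots) or √277, √230 ∈ Q (other pairings), all impossible. Hence [Q(γ):Q] = 4 = [Q(√277, √230):Q], so Q(γ) = Q(√277, √230).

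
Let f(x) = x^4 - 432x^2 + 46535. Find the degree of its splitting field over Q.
[K : Q] = 4

Solving the quadratic in x^2: x^2 = (432 ± √(432^2 - 4·46535))/2 = (432 ± √484)/2 = (432 ± 22)/2, giving x^2 = 205 or x^2 = 227. So f(x) = (x^2 - 205)(x^2 - 227) and the roots of f are ±√205, ±√227. Hence the splitting field is K = Q(√205, √227). Since 205 and 227 are distinct squarefree integers > 1, their product 46535 is not a perfect square, so √227 ∉ Q(√205). By the tower law [K:Q] = [Q(√205,√227):Q(√205)] · [Q(√205):Q] = 2 · 2 = 4.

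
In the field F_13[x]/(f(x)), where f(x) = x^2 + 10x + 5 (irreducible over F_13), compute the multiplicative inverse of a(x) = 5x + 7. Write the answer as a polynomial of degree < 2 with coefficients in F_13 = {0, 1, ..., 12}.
a(x)^(-1) ≡ 10x + 8 (mod f(x))

Since f is irreducible over F_13, F_13[x]/(f) is a field and a(x) ≠ 0 has an inverse. Apply the extended Euclidean algorithm to f(x) and a(x) in F_13[x]: f(x) = (8x + 9)·a(x) + (7). The last nonzero remainder is the constant 7 = gcd(f, a) in F_13. Back-substituting through the division chain expresses 7 = s(x)·a(x) + t(x)·f(x) with s(x) ≡ 5x + 4 (mod f), so (5x + 4)·a(x) ≡ 7 (mod f). Multiplying by 7^(-1) ≡ 2 in F_13 gives a(x)^(-1) ≡ 2·(5x + 4) ≡ 10x + 8 (mod f). Check: (5x + 7)·(10x + 8) = 11x^2 + 6x + 4 ≡ 1 (mod x^2 + 10x + 5).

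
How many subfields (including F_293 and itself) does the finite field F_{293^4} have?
F_{293^4} has 3 subfields

The subfields of F_{p^n} are exactly the fields F_{p^d} for d | n (each is the fixed field of the unique index-d subgroup of Gal(F_{p^n}/F_p) ≅ Z/nZ). The divisors of n = 4 are {1, 2, 4}, giving 3 subfields: F_{293^1}, F_{293^2}, F_{293^4}.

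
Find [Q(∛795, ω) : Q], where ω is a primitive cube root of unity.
[Q(∛795, ω) : Q] = 6

[Q(∛795):Q] = 3 (min poly x^3 - 795, irreducible since 795 is not a perfect cube). [Q(ω):Q] = 2 (min poly x^2 + x + 1). Since Q(∛795) ⊂ R and ω ∉ R, we have ω ∉ Q(∛795), so x^2 + x + 1 remains irreducible over Q(∛795) and [Q(∛795, ω) : Q(∛795)] = 2. By the tower law, [Q(∛795, ω) : Q] = 3 · 2 = 6. (In fact Q(∛795, ω) is the splitting field of x^3 - 795 over Q.)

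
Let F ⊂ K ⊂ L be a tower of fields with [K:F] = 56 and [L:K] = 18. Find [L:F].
[L:F] = 1008

The tower law says that for any tower of field extensions F ⊂ K ⊂ L with finite degrees, [L:F] = [L:K] · [K:F]. Here this gives [L:F] = 18 · 56 = 1008.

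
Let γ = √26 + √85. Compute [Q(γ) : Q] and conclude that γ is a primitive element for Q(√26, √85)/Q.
[Q(γ) : Q] = 4 (equivalently, Q(γ) = Q(√26, √85))

Obviously Q(γ) ⊆ Q(√26, √85), and [Q(√26, √85):Q] = 4 (since 26, 85 are distinct squarefree integers > 1 with 2210 not a perfect square). To show equality we compute the minimal polynomial of γ. From γ = √26 + √85: γ^2 = 26 + 2√(2210) + 85 = 111 + 2√(2210), so γ^2 - 111 = 2√(2210); squaring, (γ^2 - 111)^2 = 4·2210, i.e. γ^4 - 222γ^2 + 12321 - 8840 = 0, i.e. γ^4 - 222γ^2 + 3481 = 0. So γ is a root of x^4 - 222x^2 + 3481. This polynomial is irreducible over Q: it has no rational root (each ±√26 ± √85 is irrational), and any factorization into two quadratics over Q would force √(2210) ∈ Q (pairing opposite roots) or √26, √85 ∈ Q (other pairings), all impossible. Hence [Q(γ):Q] = 4 = [Q(√26, √85):Q], so Q(γ) = Q(√26, √85).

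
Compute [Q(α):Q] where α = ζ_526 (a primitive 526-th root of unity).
[Q(α):Q] = 262

The minimal polynomial of ζ_526 over Q is the 526-th cyclotomic polynomial Φ_526(x), which is irreducible over Q and has degree φ(526) = 262. Hence [Q(α):Q] = φ(526) = 262.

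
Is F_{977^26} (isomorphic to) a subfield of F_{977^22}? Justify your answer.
No: F_{977^26} is not a subfield of F_{977^22}

F_{p^m} embeds in F_{p^n} iff m | n. Here 26 ∤ 22 (since 22 = 0·26 + 22 with remainder 22 ≠ 0), so F_{977^26} is not a subfield of F_{977^22}. Equivalently: if it were, the tower law would give 26 = [F_{977^26}:F_977] dividing [F_{977^22}:F_977] = 22, contradiction.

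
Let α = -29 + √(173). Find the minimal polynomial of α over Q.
m_α(x) = x^2 + 58x + 668

From α + 29 = √(173), squaring gives (α + 29)^2 = 173, i.e. α^2 + 58α + 841 = 173, so α^2 + 58α + 668 = 0. The discriminant of x^2 + 58x + 668 is (58)^2 - 4·(668) = 3364 - 2672 = 692, and 4·(173) is not a perfect square in Q since 173 is squarefree and ≠ 1. Hence x^2 + 58x + 668 is irreducible over Q and is the minimal polynomial of α.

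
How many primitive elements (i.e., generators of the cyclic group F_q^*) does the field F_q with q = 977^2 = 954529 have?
There are φ(954528) = 311040 primitive elements

F_q^* is cyclic of order q - 1 = 954528. A cyclic group of order m has exactly φ(m) generators. Here m = 954528 = 2^5 · 3 · 61 · 163, so the number of primitive elements is φ(954528) = 311040.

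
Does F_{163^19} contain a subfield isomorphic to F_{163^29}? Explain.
No: F_{163^29} is not a subfield of F_{163^19}

F_{p^m} embeds in F_{p^n} iff m | n. Here 29 ∤ 19 (since 19 = 0·29 + 19 with remainder 19 ≠ 0), so F_{163^29} is not a subfield of F_{163^19}. Equivalently: if it were, the tower law would give 29 = [F_{163^29}:F_163] dividing [F_{163^19}:F_163] = 19, contradiction.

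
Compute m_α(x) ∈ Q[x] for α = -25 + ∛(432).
m_α(x) = x^3 + 75x^2 + 1875x + 15193

Set β = α + 25 = ∛(432), so β^3 = 432. Then (α + 25)^3 - 432 = 0, i.e. α is a root of g(x) = (x + 25)^3 - 432 = x^3 + 75x^2 + 1875x + 15193. Since g(x) = h(x + 25) where h(x) = x^3 - 432, and h is irreducible over Q (because 432 is not a perfect cube, so h has no rational root, and a monic cubic with no rational root is irreducible), g is also irreducible (irreducibility is preserved under the substitution x → x + 25). Hence m_α(x) = x^3 + 75x^2 + 1875x + 15193.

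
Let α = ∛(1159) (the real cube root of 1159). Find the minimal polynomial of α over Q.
m_α(x) = x^3 - 1159

α satisfies α^3 = 1159, so x^3 - 1159 annihilates α. By the rational root test, a rational root p/q (in lowest terms) of x^3 - 1159 would satisfy p^3 = 1159 q^3, forcing q = 1 and p^3 = 1159; but 1159 is not a perfect cube, contradiction. A monic cubic over Q with no rational root is irreducible (any nontrivial factorization would include a linear factor). Hence x^3 - 1159 is the minimal polynomial of α, and in particular [Q(α):Q] = 3.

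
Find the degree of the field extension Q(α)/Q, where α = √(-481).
[Q(α):Q] = 2

[Q(α):Q] equals the degree of the minimal polynomial of α. Here α^2 = -481 and x^2 + 481 is irreducible (d = -481 is squarefree, ≠ 1, hence not a square), so deg(m_α) = 2. Thus [Q(α):Q] = 2.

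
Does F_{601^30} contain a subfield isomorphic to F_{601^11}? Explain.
No: F_{601^11} is not a subfield of F_{601^30}

F_{p^m} embeds in F_{p^n} iff m | n. Here 11 ∤ 30 (since 30 = 2·11 + 8 with remainder 8 ≠ 0), so F_{601^11} is not a subfield of F_{601^30}. Equivalently: if it were, the tower law would give 11 = [F_{601^11}:F_601] dividing [F_{601^30}:F_601] = 30, contradiction.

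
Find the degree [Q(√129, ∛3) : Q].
[Q(√129, ∛3) : Q] = 6

Let L = Q(√129, ∛3). Since Q(√129) ⊂ L and [Q(√129):Q] = 2, the tower law gives 2 | [L:Q]. Likewise Q(∛3) ⊂ L with [Q(∛3):Q] = 3 (because 3 is not a perfect cube), so 3 | [L:Q]. As gcd(2,3) = 1, [L:Q] is divisible by 6. Conversely L is generated over Q by √129 and ∛3, so [L:Q] ≤ 2·3 = 6. Therefore [Q(√129, ∛3) : Q] = 6.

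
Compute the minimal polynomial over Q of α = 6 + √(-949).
m_α(x) = x^2 - 12x + 985

From α - 6 = √(-949), squaring gives (α - 6)^2 = -949, i.e. α^2 - 12α + 36 = -949, so α^2 - 12α + 985 = 0. The discriminant of x^2 - 12x + 985 is (-12)^2 - 4·(985) = 144 - 3940 = -3796, and 4·(-949) is not a perfect square in Q since -949 is squarefree and ≠ 1. Hence x^2 - 12x + 985 is irreducible over Q and is the minimal polynomial of α.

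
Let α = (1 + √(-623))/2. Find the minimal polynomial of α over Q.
m_α(x) = x^2 - x + 156

From 2α - 1 = √(-623), squaring gives (2α - 1)^2 = -623, i.e. 4α^2 - 4α + 1 = -623, so α^2 - α + (1 + 623)/4 = 0. Since -623 ≡ 1 (mod 4), (1 + 623)/4 = 156 ∈ Z. The polynomial x^2 - x + 156 has discriminant 1 - 4·(156) = -623, which is not a perfect square in Q (d = -623 is squarefree and ≠ 1), so x^2 - x + 156 is irreducible over Q. It is the minimal polynomial of α.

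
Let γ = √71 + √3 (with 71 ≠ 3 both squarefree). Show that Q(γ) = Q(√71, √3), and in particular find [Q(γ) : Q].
[Q(γ) : Q] = 4 (equivalently, Q(γ) = Q(√71, √3))

Obviously Q(γ) ⊆ Q(√71, √3), and [Q(√71, √3):Q] = 4 (since 71, 3 are distinct squarefree integers > 1 with 213 not a perfect square). To show equality we compute the minimal polynomial of γ. From γ = √71 + √3: γ^2 = 71 + 2√(213) + 3 = 74 + 2√(213), so γ^2 - 74 = 2√(213); squaring, (γ^2 - 74)^2 = 4·213, i.e. γ^4 - 148γ^2 + 5476 - 852 = 0, i.e. γ^4 - 148γ^2 + 4624 = 0. So γ is a root of x^4 - 148x^2 + 4624. This polynomial is irreducible over Q: it has no rational root (each ±√71 ± √3 is irrational), and any factorization into two quadratics over Q would force √(213) ∈ Q (pairing opposite roots) or √71, √3 ∈ Q (other pairings), all impossible. Hence [Q(γ):Q] = 4 = [Q(√71, √3):Q], so Q(γ) = Q(√71, √3).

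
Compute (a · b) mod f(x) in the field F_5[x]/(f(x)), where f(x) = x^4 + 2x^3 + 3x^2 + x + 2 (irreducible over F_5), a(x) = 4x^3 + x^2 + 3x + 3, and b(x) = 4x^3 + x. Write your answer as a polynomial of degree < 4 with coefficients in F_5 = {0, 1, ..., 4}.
a · b ≡ 3x^3 + 2x^2 + 2 (mod f(x))

Multiply in F_5[x]: a(x)·b(x) = (4x^3 + x^2 + 3x + 3)·(4x^3 + x) = x^6 + 4x^5 + x^4 + 3x^3 + 3x^2 + 3x. This has degree ≥ 4, so divide by f(x) over F_5: x^6 + 4x^5 + x^4 + 3x^3 + 3x^2 + 3x = (x^2 + 2x + 4)·(x^4 + 2x^3 + 3x^2 + x + 2) + (3x^3 + 2x^2 + 2). Hence a·b ≡ 3x^3 + 2x^2 + 2 (mod f). (F_5[x]/(f) is a field with 5^4 = 625 elements since f is irreducible of degree 4.)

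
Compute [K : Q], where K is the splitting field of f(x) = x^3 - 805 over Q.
[K : Q] = 6

The roots of x^3 - 805 are ∛805, ω∛805, ω^2∛805 where ω = e^(2πi/3) is a primitive cube root of unity, so K = Q(∛805, ω). Now [Q(∛805):Q] = 3 (since 805 is not a perfect cube, x^3 - 805 is irreducible) and [Q(ω):Q] = 2. Both 2 and 3 divide [K:Q], and [K:Q] ≤ 3·2 = 6, so [K:Q] = 6. (Equivalently: Q(∛805) ⊂ R but ω ∉ R, so [K : Q(∛805)] = 2.)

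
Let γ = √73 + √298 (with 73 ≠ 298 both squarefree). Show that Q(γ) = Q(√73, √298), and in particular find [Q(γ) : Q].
[Q(γ) : Q] = 4 (equivalently, Q(γ) = Q(√73, √298))

Obviously Q(γ) ⊆ Q(√73, √298), and [Q(√73, √298):Q] = 4 (since 73, 298 are distinct squarefree integers > 1 with 21754 not a perfect square). To show equality we compute the minimal polynomial of γ. From γ = √73 + √298: γ^2 = 73 + 2√(21754) + 298 = 371 + 2√(21754), so γ^2 - 371 = 2√(21754); squaring, (γ^2 - 371)^2 = 4·21754, i.e. γ^4 - 742γ^2 + 137641 - 87016 = 0, i.e. γ^4 - 742γ^2 + 50625 = 0. So γ is a root of x^4 - 742x^2 + 50625. This polynomial is irreducible over Q: it has no rational root (each ±√73 ± √298 is irrational), and any factorization into two quadratics over Q would force √(21754) ∈ Q (pairing opposite roots) or √73, √298 ∈ Q (other pairings), all impossible. Hence [Q(γ):Q] = 4 = [Q(√73, √298):Q], so Q(γ) = Q(√73, √298).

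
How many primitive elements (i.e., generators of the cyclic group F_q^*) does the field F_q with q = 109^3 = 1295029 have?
There are φ(1295028) = 369360 primitive elements

F_q^* is cyclic of order q - 1 = 1295028. A cyclic group of order m has exactly φ(m) generators. Here m = 1295028 = 2^2 · 3^4 · 7 · 571, so the number of primitive elements is φ(1295028) = 369360.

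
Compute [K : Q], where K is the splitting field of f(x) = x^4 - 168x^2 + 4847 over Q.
[K : Q] = 4

Solving the quadratic in x^2: x^2 = (168 ± √(168^2 - 4·4847))/2 = (168 ± √8836)/2 = (168 ± 94)/2, giving x^2 = 131 or x^2 = 37. So f(x) = (x^2 - 131)(x^2 - 37) and the roots of f are ±√131, ±√37. Hence the splitting field is K = Q(√131, √37). Since 131 and 37 are distinct squarefree integers > 1, their product 4847 is not a perfect square, so √37 ∉ Q(√131). By the tower law [K:Q] = [Q(√131,√37):Q(√131)] · [Q(√131):Q] = 2 · 2 = 4.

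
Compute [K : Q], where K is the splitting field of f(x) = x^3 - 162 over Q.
[K : Q] = 6

The roots of x^3 - 162 are ∛162, ω∛162, ω^2∛162 where ω = e^(2πi/3) is a primitive cube root of unity, so K = Q(∛162, ω). Now [Q(∛162):Q] = 3 (since 162 is not a perfect cube, x^3 - 162 is irreducible) and [Q(ω):Q] = 2. Both 2 and 3 divide [K:Q], and [K:Q] ≤ 3·2 = 6, so [K:Q] = 6. (Equivalently: Q(∛162) ⊂ R but ω ∉ R, so [K : Q(∛162)] = 2.)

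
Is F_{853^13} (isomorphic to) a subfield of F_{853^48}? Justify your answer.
No: F_{853^13} is not a subfield of F_{853^48}

F_{p^m} embeds in F_{p^n} iff m | n. Here 13 ∤ 48 (since 48 = 3·13 + 9 with remainder 9 ≠ 0), so F_{853^13} is not a subfield of F_{853^48}. Equivalently: if it were, the tower law would give 13 = [F_{853^13}:F_853] dividing [F_{853^48}:F_853] = 48, contradiction.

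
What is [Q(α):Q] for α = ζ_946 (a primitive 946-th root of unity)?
[Q(α):Q] = 420

The minimal polynomial of ζ_946 over Q is the 946-th cyclotomic polynomial Φ_946(x), which is irreducible over Q and has degree φ(946) = 420. Hence [Q(α):Q] = φ(946) = 420.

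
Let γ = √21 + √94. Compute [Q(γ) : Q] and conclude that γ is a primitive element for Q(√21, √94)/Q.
[Q(γ) : Q] = 4 (equivalently, Q(γ) = Q(√21, √94))

Obviously Q(γ) ⊆ Q(√21, √94), and [Q(√21, √94):Q] = 4 (since 21, 94 are distinct squarefree integers > 1 with 1974 not a perfect square). To show equality we compute the minimal polynomial of γ. From γ = √21 + √94: γ^2 = 21 + 2√(1974) + 94 = 115 + 2√(1974), so γ^2 - 115 = 2√(1974); squaring, (γ^2 - 115)^2 = 4·1974, i.e. γ^4 - 230γ^2 + 13225 - 7896 = 0, i.e. γ^4 - 230γ^2 + 5329 = 0. So γ is a root of x^4 - 230x^2 + 5329. This polynomial is irreducible over Q: it has no rational root (each ±√21 ± √94 is irrational), and any factorization into two quadratics over Q would force √(1974) ∈ Q (pairing opposite roots) or √21, √94 ∈ Q (other pairings), all impossible. Hence [Q(γ):Q] = 4 = [Q(√21, √94):Q], so Q(γ) = Q(√21, √94).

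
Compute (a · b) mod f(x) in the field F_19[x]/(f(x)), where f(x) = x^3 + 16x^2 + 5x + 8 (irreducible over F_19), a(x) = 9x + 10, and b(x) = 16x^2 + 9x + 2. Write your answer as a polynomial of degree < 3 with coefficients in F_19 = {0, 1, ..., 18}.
a · b ≡ 8x^2 + 15x + 8 (mod f(x))

Multiply in F_19[x]: a(x)·b(x) = (9x + 10)·(16x^2 + 9x + 2) = 11x^3 + 13x^2 + 13x + 1. This has degree ≥ 3, so divide by f(x) over F_19: 11x^3 + 13x^2 + 13x + 1 = (11)·(x^3 + 16x^2 + 5x + 8) + (8x^2 + 15x + 8). Hence a·b ≡ 8x^2 + 15x + 8 (mod f). (F_19[x]/(f) is a field with 19^3 = 6859 elements since f is irreducible of degree 3.)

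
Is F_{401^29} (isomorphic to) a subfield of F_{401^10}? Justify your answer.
No: F_{401^29} is not a subfield of F_{401^10}

F_{p^m} embeds in F_{p^n} iff m | n. Here 29 ∤ 10 (since 10 = 0·29 + 10 with remainder 10 ≠ 0), so F_{401^29} is not a subfield of F_{401^10}. Equivalently: if it were, the tower law would give 29 = [F_{401^29}:F_401] dividing [F_{401^10}:F_401] = 10, contradiction.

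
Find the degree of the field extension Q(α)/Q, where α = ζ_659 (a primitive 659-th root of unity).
[Q(α):Q] = 658

The minimal polynomial of ζ_659 over Q is the 659-th cyclotomic polynomial Φ_659(x), which is irreducible over Q and has degree φ(659) = 658. Hence [Q(α):Q] = φ(659) = 658.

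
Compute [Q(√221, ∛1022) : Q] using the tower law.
[Q(√221, ∛1022) : Q] = 6

Let L = Q(√221, ∛1022). Since Q(√221) ⊂ L and [Q(√221):Q] = 2, the tower law gives 2 | [L:Q]. Likewise Q(∛1022) ⊂ L with [Q(∛1022):Q] = 3 (because 1022 is not a perfect cube), so 3 | [L:Q]. As gcd(2,3) = 1, [L:Q] is divisible by 6. Conversely L is generated over Q by √221 and ∛1022, so [L:Q] ≤ 2·3 = 6. Therefore [Q(√221, ∛1022) : Q] = 6.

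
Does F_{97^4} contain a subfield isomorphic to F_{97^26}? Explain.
No: F_{97^26} is not a subfield of F_{97^4}

F_{p^m} embeds in F_{p^n} iff m | n. Here 26 ∤ 4 (since 4 = 0·26 + 4 with remainder 4 ≠ 0), so F_{97^26} is not a subfield of F_{97^4}. Equivalently: if it were, the tower law would give 26 = [F_{97^26}:F_97] dividing [F_{97^4}:F_97] = 4, contradiction.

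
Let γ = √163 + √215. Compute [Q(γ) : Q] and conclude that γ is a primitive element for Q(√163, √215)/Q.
[Q(γ) : Q] = 4 (equivalently, Q(γ) = Q(√163, √215))

Obviously Q(γ) ⊆ Q(√163, √215), and [Q(√163, √215):Q] = 4 (since 163, 215 are distinct squarefree integers > 1 with 35045 not a perfect square). To show equality we compute the minimal polynomial of γ. From γ = √163 + √215: γ^2 = 163 + 2√(35045) + 215 = 378 + 2√(35045), so γ^2 - 378 = 2√(35045); squaring, (γ^2 - 378)^2 = 4·35045, i.e. γ^4 - 756γ^2 + 142884 - 140180 = 0, i.e. γ^4 - 756γ^2 + 2704 = 0. So γ is a root of x^4 - 756x^2 + 2704. This polynomial is irreducible over Q: it has no rational root (each ±√163 ± √215 is irrational), and any factorization into two quadratics over Q would force √(35045) ∈ Q (pairing opposite roots) or √163, √215 ∈ Q (other pairings), all impossible. Hence [Q(γ):Q] = 4 = [Q(√163, √215):Q], so Q(γ) = Q(√163, √215).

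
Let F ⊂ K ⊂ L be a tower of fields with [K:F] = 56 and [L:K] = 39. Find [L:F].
[L:F] = 2184

The tower law says that for any tower of field extensions F ⊂ K ⊂ L with finite degrees, [L:F] = [L:K] · [K:F]. Here this gives [L:F] = 39 · 56 = 2184.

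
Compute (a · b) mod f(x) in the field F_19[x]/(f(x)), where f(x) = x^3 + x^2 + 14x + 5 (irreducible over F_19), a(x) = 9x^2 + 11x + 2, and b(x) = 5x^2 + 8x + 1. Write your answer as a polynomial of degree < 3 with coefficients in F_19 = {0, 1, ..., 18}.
a · b ≡ 3x^2 + 3x + 10 (mod f(x))

Multiply in F_19[x]: a(x)·b(x) = (9x^2 + 11x + 2)·(5x^2 + 8x + 1) = 7x^4 + 13x^3 + 12x^2 + 8x + 2. This has degree ≥ 3, so divide by f(x) over F_19: 7x^4 + 13x^3 + 12x^2 + 8x + 2 = (7x + 6)·(x^3 + x^2 + 14x + 5) + (3x^2 + 3x + 10). Hence a·b ≡ 3x^2 + 3x + 10 (mod f). (F_19[x]/(f) is a field with 19^3 = 6859 elements since f is irreducible of degree 3.)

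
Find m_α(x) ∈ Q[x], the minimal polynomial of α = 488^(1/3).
m_α(x) = x^3 - 488

α satisfies α^3 = 488, so x^3 - 488 annihilates α. By the rational root test, a rational root p/q (in lowest terms) of x^3 - 488 would satisfy p^3 = 488 q^3, forcing q = 1 and p^3 = 488; but 488 is not a perfect cube, contradiction. A monic cubic over Q with no rational root is irreducible (any nontrivial factorization would include a linear factor). Hence x^3 - 488 is the minimal polynomial of α, and in particular [Q(α):Q] = 3.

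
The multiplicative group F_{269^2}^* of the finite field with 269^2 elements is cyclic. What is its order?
|F_{269^2}^*| = 72360

F_{269^2} has 269^2 = 72361 elements; its multiplicative group consists of all nonzero elements, so |F_{269^2}^*| = 72361 - 1 = 72360. (It is cyclic since any finite subgroup of the multiplicative group of a field is cyclic.)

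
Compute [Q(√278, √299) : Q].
[Q(√278, √299) : Q] = 4

[Q(√278):Q] = 2 (min poly x^2 - 278, irreducible since 278 is squarefree > 1). For the top step, suppose √299 ∈ Q(√278), say √299 = c + d√278 with c, d ∈ Q. Squaring: 299 = c^2 + 278d^2 + 2cd√278. Since √278 ∉ Q this forces 2cd = 0. If d = 0 then √299 = c ∈ Q, contradicting 299 squarefree > 1. If c = 0 then 299 = 278d^2, so 278·299 = (278d)^2 is a perfect square in Q — but 278·299 = 83122 is not a perfect square (since 278 and 299 are distinct squarefree integers). Contradiction. Hence √299 ∉ Q(√278), so x^2 - 299 stays irreducible over Q(√278) and [Q(√278, √299) : Q(√278)] = 2. By the tower law, [Q(√278, √299) : Q] = 2 · 2 = 4.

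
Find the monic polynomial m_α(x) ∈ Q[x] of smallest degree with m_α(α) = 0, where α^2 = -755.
m_α(x) = x^2 + 755

α satisfies α^2 + 755 = 0, so x^2 + 755 annihilates α. Since d = -755 is squarefree and ≠ 1, it is not a perfect square in Q, so x^2 + 755 has no rational root and is therefore irreducible over Q (a degree-2 polynomial over a field is irreducible iff it has no root). Hence m_α(x) = x^2 + 755.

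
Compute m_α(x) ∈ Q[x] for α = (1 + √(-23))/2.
m_α(x) = x^2 - x + 6

From 2α - 1 = √(-23), squaring gives (2α - 1)^2 = -23, i.e. 4α^2 - 4α + 1 = -23, so α^2 - α + (1 + 23)/4 = 0. Since -23 ≡ 1 (mod 4), (1 + 23)/4 = 6 ∈ Z. The polynomial x^2 - x + 6 has discriminant 1 - 4·(6) = -23, which is not a perfect square in Q (d = -23 is squarefree and ≠ 1), so x^2 - x + 6 is irreducible over Q. It is the minimal polynomial of α.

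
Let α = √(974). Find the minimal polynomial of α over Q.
m_α(x) = x^2 - 974

α satisfies α^2 - 974 = 0, so x^2 - 974 annihilates α. Since d = 974 is squarefree and ≠ 1, it is not a perfect square in Q, so x^2 - 974 has no rational root and is therefore irreducible over Q (a degree-2 polynomial over a field is irreducible iff it has no root). Hence m_α(x) = x^2 - 974.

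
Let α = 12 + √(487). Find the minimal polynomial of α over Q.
m_α(x) = x^2 - 24x - 343

From α - 12 = √(487), squaring gives (α - 12)^2 = 487, i.e. α^2 - 24α + 144 = 487, so α^2 - 24α - 343 = 0. The discriminant of x^2 - 24x - 343 is (-24)^2 - 4·(-343) = 576 + 1372 = 1948, and 4·(487) is not a perfect square in Q since 487 is squarefree and ≠ 1. Hence x^2 - 24x - 343 is irreducible over Q and is the minimal polynomial of α.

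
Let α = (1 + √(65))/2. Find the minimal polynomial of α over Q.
m_α(x) = x^2 - x - 16

From 2α - 1 = √(65), squaring gives (2α - 1)^2 = 65, i.e. 4α^2 - 4α + 1 = 65, so α^2 - α + (1 - 65)/4 = 0. Since 65 ≡ 1 (mod 4), (1 - 65)/4 = -16 ∈ Z. The polynomial x^2 - x - 16 has discriminant 1 - 4·(-16) = 65, which is not a perfect square in Q (d = 65 is squarefree and ≠ 1), so x^2 - x - 16 is irreducible over Q. It is the minimal polynomial of α.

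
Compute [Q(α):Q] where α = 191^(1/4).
[Q(α):Q] = 4

α is a root of x^4 - 191. By Eisenstein's criterion at the prime p = 191 (which divides the constant term 191 but p^2 = 36481 does not, since 191 is squarefree), x^4 - 191 is irreducible over Q. Hence [Q(α):Q] = 4.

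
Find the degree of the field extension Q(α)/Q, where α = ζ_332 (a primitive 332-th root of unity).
[Q(α):Q] = 164

The minimal polynomial of ζ_332 over Q is the 332-th cyclotomic polynomial Φ_332(x), which is irreducible over Q and has degree φ(332) = 164. Hence [Q(α):Q] = φ(332) = 164.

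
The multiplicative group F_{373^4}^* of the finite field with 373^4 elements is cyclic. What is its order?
|F_{373^4}^*| = 19356878640

F_{373^4} has 373^4 = 19356878641 elements; its multiplicative group consists of all nonzero elements, so |F_{373^4}^*| = 19356878641 - 1 = 19356878640. (It is cyclic since any finite subgroup of the multiplicative group of a field is cyclic.)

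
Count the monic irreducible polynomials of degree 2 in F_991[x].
There are 490545 monic irreducible polynomials of degree 2 over F_991

Each element of F_{991^2} that lies in no proper subfield is a root of exactly one monic irreducible of degree 2 over F_991, and each such polynomial has 2 distinct roots in F_{991^2}. By Möbius inversion the count is N_991(2) = (1/2) Σ_{d|2} μ(2/d) · 991^d = (1/2)(μ(2)·991^1 + μ(1)·991^2) = 981090/2 = 490545.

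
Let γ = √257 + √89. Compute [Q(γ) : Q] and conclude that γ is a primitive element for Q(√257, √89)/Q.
[Q(γ) : Q] = 4 (equivalently, Q(γ) = Q(√257, √89))

Obviously Q(γ) ⊆ Q(√257, √89), and [Q(√257, √89):Q] = 4 (since 257, 89 are distinct squarefree integers > 1 with 22873 not a perfect square). To show equality we compute the minimal polynomial of γ. From γ = √257 + √89: γ^2 = 257 + 2√(22873) + 89 = 346 + 2√(22873), so γ^2 - 346 = 2√(22873); squaring, (γ^2 - 346)^2 = 4·22873, i.e. γ^4 - 692γ^2 + 119716 - 91492 = 0, i.e. γ^4 - 692γ^2 + 28224 = 0. So γ is a root of x^4 - 692x^2 + 28224. This polynomial is irreducible over Q: it has no rational root (each ±√257 ± √89 is irrational), and any factorization into two quadratics over Q would force √(22873) ∈ Q (pairing opposite roots) or √257, √89 ∈ Q (other pairings), all impossible. Hence [Q(γ):Q] = 4 = [Q(√257, √89):Q], so Q(γ) = Q(√257, √89).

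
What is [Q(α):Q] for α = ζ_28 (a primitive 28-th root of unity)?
[Q(α):Q] = 12

The minimal polynomial of ζ_28 over Q is the 28-th cyclotomic polynomial Φ_28(x), which is irreducible over Q and has degree φ(28) = 12. Hence [Q(α):Q] = φ(28) = 12.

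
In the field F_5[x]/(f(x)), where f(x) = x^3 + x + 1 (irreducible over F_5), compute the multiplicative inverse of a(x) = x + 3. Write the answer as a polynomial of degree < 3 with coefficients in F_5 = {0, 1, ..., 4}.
a(x)^(-1) ≡ 4x^2 + 3x (mod f(x))

Since f is irreducible over F_5, F_5[x]/(f) is a field and a(x) ≠ 0 has an inverse. Apply the extended Euclidean algorithm to f(x) and a(x) in F_5[x]: f(x) = (x^2 + 2x)·a(x) + (1). The last nonzero remainder is the constant 1 = gcd(f, a) in F_5. Back-substituting through the division chain expresses 1 = s(x)·a(x) + t(x)·f(x) with s(x) ≡ 4x^2 + 3x (mod f), so a(x)^(-1) ≡ s(x) = 4x^2 + 3x (mod f). Check: (x + 3)·(4x^2 + 3x) = 4x^3 + 4x ≡ 1 (mod x^3 + x + 1).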